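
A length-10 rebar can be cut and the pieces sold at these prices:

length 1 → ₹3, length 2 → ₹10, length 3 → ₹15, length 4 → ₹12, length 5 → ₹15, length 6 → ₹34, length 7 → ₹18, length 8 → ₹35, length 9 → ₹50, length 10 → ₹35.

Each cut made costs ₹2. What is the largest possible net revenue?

Let v[k] be the best obtainable value from length k. For each k, try every first piece i and keep the best of price[i] + v[k−i] minus the 2 cut fee when i<k.
v[1] = 3
v[2] = 10
v[3] = 15
v[4] = 18  (first piece 2, then v[2]=10)
v[5] = 23  (first piece 2, then v[3]=15)
v[6] = 34
v[7] = 35  (first piece 1, then v[6]=34)
v[8] = 42  (first piece 2, then v[6]=34)
v[9] = 50
v[10] = 51  (first piece 1, then v[9]=50)
One optimal plan: pieces 9 + 1 (1 cut) → ₹53 − ₹2 = ₹51.

51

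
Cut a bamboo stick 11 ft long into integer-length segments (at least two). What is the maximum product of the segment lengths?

54

Let m[k] be the best product for length k (with at least one cut). For each first piece i, the rest contributes max(k−i, m[k−i]).
m[2] = 1·max(1,0) = 1·1 = 1
m[3] = 1·max(2,1) = 1·2 = 2
m[4] = 2·max(2,1) = 2·2 = 4
m[5] = 2·max(3,2) = 2·3 = 6
m[6] = 3·max(3,2) = 3·3 = 9
m[7] = 2·max(5,6) = 2·6 = 12
m[8] = 2·max(6,9) = 2·9 = 18
m[9] = 3·max(6,9) = 3·9 = 27
m[10] = 2·max(8,18) = 2·18 = 36
m[11] = 2·max(9,27) = 2·27 = 54
One optimal split: 3 + 3 + 3 + 2; product 3·3·3·2 = 54.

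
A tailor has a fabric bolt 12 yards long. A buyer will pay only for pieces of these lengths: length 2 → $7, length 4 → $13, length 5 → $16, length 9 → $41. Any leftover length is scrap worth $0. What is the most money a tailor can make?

48

Build f[k] bottom-up: f[k] = max over allowed piece i of (p[i] + f[k−i]).
f[1] = 0
f[2] = 7
f[3] = 7
f[4] = 14  (first piece 2, then f[2]=7)
f[5] = 16
f[6] = 21  (first piece 2, then f[4]=14)
f[7] = 23  (first piece 2, then f[5]=16)
f[8] = 28  (first piece 2, then f[6]=21)
f[9] = 41
f[10] = 41
f[11] = 48  (first piece 2, then f[9]=41)
f[12] = 48
One optimal cutting: pieces 9 + 2 with 1 yard of scrap → $48.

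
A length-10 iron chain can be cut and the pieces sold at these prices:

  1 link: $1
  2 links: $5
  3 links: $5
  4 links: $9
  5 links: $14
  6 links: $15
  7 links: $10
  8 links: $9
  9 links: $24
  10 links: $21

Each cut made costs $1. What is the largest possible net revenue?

27

Let v[k] be the best obtainable value from length k. For each k, try every first piece i and keep the best of price[i] + v[k−i] minus the 1 cut fee when i<k.
v[1] = 1
v[2] = 5
v[3] = 5  (first piece 1, then v[2]=5)
v[4] = 9  (first piece 2, then v[2]=5)
v[5] = 14
v[6] = 15
v[7] = 18  (first piece 2, then v[5]=14)
v[8] = 19  (first piece 2, then v[6]=15)
v[9] = 24
v[10] = 27  (first piece 5, then v[5]=14)
One optimal plan: pieces 5 + 5 (1 cut) → $28 − $1 = $27.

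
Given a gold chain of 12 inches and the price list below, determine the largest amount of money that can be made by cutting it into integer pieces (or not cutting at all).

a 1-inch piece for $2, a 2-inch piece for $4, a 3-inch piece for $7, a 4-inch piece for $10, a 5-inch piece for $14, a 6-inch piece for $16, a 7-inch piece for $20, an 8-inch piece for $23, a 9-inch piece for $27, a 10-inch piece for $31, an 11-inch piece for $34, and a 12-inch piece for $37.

37

Consider every possible first cut. r[k] is the best of p[i]+r[k−i] over all sellable i≤k.
r[1] = 2
r[2] = 4  (first piece 1, then r[1]=2)
r[3] = 7
r[4] = 10
r[5] = 14
r[6] = 16  (first piece 1, then r[5]=14)
r[7] = 20
r[8] = 23
r[9] = 27
r[10] = 31
r[11] = 34
r[12] = 37
Best is to sell the whole 12-inch piece uncut for $37.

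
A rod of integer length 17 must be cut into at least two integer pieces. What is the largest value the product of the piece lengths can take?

486

Let g[k] be the best product for length k (with at least one cut). For each first piece i, the rest contributes max(k−i, g[k−i]).
g[2] = 1·max(1,0) = 1·1 = 1
g[3] = 1·max(2,1) = 1·2 = 2
g[4] = 2·max(2,1) = 2·2 = 4
g[5] = 2·max(3,2) = 2·3 = 6
g[6] = 3·max(3,2) = 3·3 = 9
g[7] = 2·max(5,6) = 2·6 = 12
g[8] = 2·max(6,9) = 2·9 = 18
g[9] = 3·max(6,9) = 3·9 = 27
g[10] = 2·max(8,18) = 2·18 = 36
g[11] = 2·max(9,27) = 2·27 = 54
g[12] = 3·max(9,27) = 3·27 = 81
g[13] = 2·max(11,54) = 2·54 = 108
g[14] = 2·max(12,81) = 2·81 = 162
g[15] = 3·max(12,81) = 3·81 = 243
g[16] = 2·max(14,162) = 2·162 = 324
g[17] = 2·max(15,243) = 2·243 = 486
One optimal split: 3 + 3 + 3 + 3 + 3 + 2; product 3·3·3·3·3·2 = 486.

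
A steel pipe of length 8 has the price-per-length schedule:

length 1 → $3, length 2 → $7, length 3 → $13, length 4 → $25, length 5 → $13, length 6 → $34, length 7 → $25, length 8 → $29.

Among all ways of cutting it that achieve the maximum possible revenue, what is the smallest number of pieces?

2

Consider every possible first cut. r[k] is the best of p[i]+r[k−i] over all sellable i≤k.
r[1] = 3
r[2] = max(3+3, 7+0) = 7
r[3] = max(3+7, 7+3, 13+0) = 13
r[4] = max(3+13, 7+7, 13+3, 25+0) = 25
r[5] = max(3+25, 7+13, 13+7, 25+3, 13+0) = 28
r[6] = max(3+28, 7+25, 13+13, 25+7, 13+3, 34+0) = 34
r[7] = max(3+34, 7+28, 13+25, …, 34+3, 25+0) = 38
r[8] = max(3+38, 7+34, 13+28, …, 25+3, 29+0) = 50
Maximum revenue is $50.
Now minimize piece count subject to staying optimal: for each k, pieces[k] = 1 + min over i with p[i]+r[k−i]=r[k] of pieces[k−i].
pieces[5] = 2
pieces[6] = 1
pieces[7] = 2
pieces[8] = 2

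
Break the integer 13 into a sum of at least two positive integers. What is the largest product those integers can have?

108

Fill g[k] for k=2..13: at each k try every first piece i and multiply by the better of (k−i) uncut or g[k−i].
g[2] = 1×max(1,0) = 1×1 = 1
g[3] = 1×max(2,1) = 1×2 = 2
g[4] = 2×max(2,1) = 2×2 = 4
g[5] = 2×max(3,2) = 2×3 = 6
g[6] = 3×max(3,2) = 3×3 = 9
g[7] = 2×max(5,6) = 2×6 = 12
g[8] = 2×max(6,9) = 2×9 = 18
g[9] = 3×max(6,9) = 3×9 = 27
g[10] = 2×max(8,18) = 2×18 = 36
g[11] = 2×max(9,27) = 2×27 = 54
g[12] = 3×max(9,27) = 3×27 = 81
g[13] = 2×max(11,54) = 2×54 = 108
One optimal split: 3 + 3 + 3 + 2 + 2; product 3×3×3×2×2 = 108.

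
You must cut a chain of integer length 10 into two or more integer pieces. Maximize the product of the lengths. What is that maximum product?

36

Let prod[k] be the best product for length k (with at least one cut). For each first piece i, the rest contributes max(k−i, prod[k−i]).
Small cases: prod[2]=1.
prod[3] = 1·max(2,1) = 1·2 = 2
prod[4] = 2·max(2,1) = 2·2 = 4
prod[5] = 2·max(3,2) = 2·3 = 6
prod[6] = 3·max(3,2) = 3·3 = 9
prod[7] = 2·max(5,6) = 2·6 = 12
prod[8] = 2·max(6,9) = 2·9 = 18
prod[9] = 3·max(6,9) = 3·9 = 27
prod[10] = 2·max(8,18) = 2·18 = 36
One optimal split: 3 + 3 + 2 + 2; product 3·3·2·2 = 36.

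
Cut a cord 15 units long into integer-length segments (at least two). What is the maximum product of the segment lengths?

Fill g[k] for k=2..15: at each k try every first piece i and multiply by the better of (k−i) uncut or g[k−i].
g[2] = 1×max(1,0) = 1×1 = 1
g[3] = max(1×2, 2×1) = 2
g[4] = max(1×3, 2×2, 3×1) = 4
g[5] = max(1×4, 2×3, 3×2, 4×1) = 6
g[6] = max(1×6, 2×4, 3×3, 4×2, 5×1) = 9
g[7] = max(1×9, 2×6, 3×4, 4×3, 5×2, 6×1) = 12
g[8] = max(1×12, 2×9, 3×6, …, 6×2, 7×1) = 18
g[9] = max(1×18, 2×12, 3×9, …, 7×2, 8×1) = 27
g[10] = max(1×27, 2×18, 3×12, …, 8×2, 9×1) = 36
g[11] = max(1×36, 2×27, 3×18, …, 9×2, 10×1) = 54
g[12] = max(1×54, 2×36, 3×27, …, 10×2, 11×1) = 81
g[13] = max(1×81, 2×54, 3×36, …, 11×2, 12×1) = 108
g[14] = max(1×108, 2×81, 3×54, …, 12×2, 13×1) = 162
g[15] = max(1×162, 2×108, 3×81, …, 13×2, 14×1) = 243
One optimal split: 3 + 3 + 3 + 3 + 3; product 3×3×3×3×3 = 243.

243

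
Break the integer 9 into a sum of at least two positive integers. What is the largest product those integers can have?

Fill g[k] for k=2..9: at each k try every first piece i and multiply by the better of (k−i) uncut or g[k−i].
g[2] = 1·max(1,0) = 1·1 = 1
g[3] = max(1·2, 2·1) = 2
g[4] = max(1·3, 2·2, 3·1) = 4
g[5] = max(1·4, 2·3, 3·2, 4·1) = 6
g[6] = max(1·6, 2·4, 3·3, 4·2, 5·1) = 9
g[7] = max(1·9, 2·6, 3·4, 4·3, 5·2, 6·1) = 12
g[8] = max(1·12, 2·9, 3·6, …, 6·2, 7·1) = 18
g[9] = max(1·18, 2·12, 3·9, …, 7·2, 8·1) = 27
One optimal split: 3 + 3 + 3; product 3·3·3 = 27.

27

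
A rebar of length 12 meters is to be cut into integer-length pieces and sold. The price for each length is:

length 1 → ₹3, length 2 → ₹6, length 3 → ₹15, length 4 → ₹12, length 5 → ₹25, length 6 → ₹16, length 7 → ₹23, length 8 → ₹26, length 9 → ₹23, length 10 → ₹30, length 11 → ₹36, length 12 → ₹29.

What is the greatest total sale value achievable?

60

Consider every possible first cut. best[k] is the best of p[i]+best[k−i] over all sellable i≤k.
best[1] = 3
best[2] = 6  (first piece 1, then best[1]=3)
best[3] = 15
best[4] = 18  (first piece 1, then best[3]=15)
best[5] = 25
best[6] = 30  (first piece 3, then best[3]=15)
best[7] = 33  (first piece 1, then best[6]=30)
best[8] = 40  (first piece 3, then best[5]=25)
best[9] = 45  (first piece 3, then best[6]=30)
best[10] = 50  (first piece 5, then best[5]=25)
best[11] = 55  (first piece 3, then best[8]=40)
best[12] = 60  (first piece 3, then best[9]=45)
One optimal cutting: 3 + 3 + 3 + 3 → ₹15 + ₹15 + ₹15 + ₹15 = ₹60.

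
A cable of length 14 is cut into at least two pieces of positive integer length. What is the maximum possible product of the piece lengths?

Let prod[k] be the best product for length k (with at least one cut). For each first piece i, the rest contributes max(k−i, prod[k−i]).
prod[2] = 1*max(1,0) = 1*1 = 1
prod[3] = 1*max(2,1) = 1*2 = 2
prod[4] = 2*max(2,1) = 2*2 = 4
prod[5] = 2*max(3,2) = 2*3 = 6
prod[6] = 3*max(3,2) = 3*3 = 9
prod[7] = 2*max(5,6) = 2*6 = 12
prod[8] = 2*max(6,9) = 2*9 = 18
prod[9] = 3*max(6,9) = 3*9 = 27
prod[10] = 2*max(8,18) = 2*18 = 36
prod[11] = 2*max(9,27) = 2*27 = 54
prod[12] = 3*max(9,27) = 3*27 = 81
prod[13] = 2*max(11,54) = 2*54 = 108
prod[14] = 2*max(12,81) = 2*81 = 162
One optimal split: 3 + 3 + 3 + 3 + 2; product 3*3*3*3*2 = 162.

162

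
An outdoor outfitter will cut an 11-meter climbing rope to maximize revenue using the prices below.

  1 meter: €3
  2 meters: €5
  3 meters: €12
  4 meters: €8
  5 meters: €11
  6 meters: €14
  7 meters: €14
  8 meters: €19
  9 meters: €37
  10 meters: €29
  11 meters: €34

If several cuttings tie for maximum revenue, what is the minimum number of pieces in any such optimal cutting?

3

Build r[k] bottom-up: r[k] = max over allowed piece i of (p[i] + r[k−i]).
r[1] = 3
r[2] = max(3+3, 5+0) = 6
r[3] = max(3+6, 5+3, 12+0) = 12
r[4] = max(3+12, 5+6, 12+3, 8+0) = 15
r[5] = max(3+15, 5+12, 12+6, 8+3, 11+0) = 18
r[6] = max(3+18, 5+15, 12+12, 8+6, 11+3, 14+0) = 24
r[7] = max(3+24, 5+18, 12+15, …, 14+3, 14+0) = 27
r[8] = max(3+27, 5+24, 12+18, …, 14+3, 19+0) = 30
r[9] = max(3+30, 5+27, 12+24, …, 19+3, 37+0) = 37
r[10] = max(3+37, 5+30, 12+27, …, 37+3, 29+0) = 40
r[11] = max(3+40, 5+37, 12+30, …, 29+3, 34+0) = 43
Maximum revenue is €43.
Now minimize piece count subject to staying optimal: for each k, pieces[k] = 1 + min over i with p[i]+r[k−i]=r[k] of pieces[k−i].
pieces[8] = 4
pieces[9] = 1
pieces[10] = 2
pieces[11] = 3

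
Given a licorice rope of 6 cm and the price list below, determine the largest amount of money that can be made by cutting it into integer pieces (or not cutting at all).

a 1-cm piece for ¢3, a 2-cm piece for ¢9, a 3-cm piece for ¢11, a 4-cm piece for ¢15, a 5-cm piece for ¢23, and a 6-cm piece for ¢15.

27

Let r[k] be the best obtainable value from length k. For each k, try every first piece i and keep the best of price[i] + r[k−i].
r[1] = 3
r[2] = max(3+3, 9+0) = 9
r[3] = max(3+9, 9+3, 11+0) = 12
r[4] = max(3+12, 9+9, 11+3, 15+0) = 18
r[5] = max(3+18, 9+12, 11+9, 15+3, 23+0) = 23
r[6] = max(3+23, 9+18, 11+12, 15+9, 23+3, 15+0) = 27
One optimal cutting: 2 + 2 + 2 → ¢9 + ¢9 + ¢9 = ¢27.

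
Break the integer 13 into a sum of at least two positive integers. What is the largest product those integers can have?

108

Define prod[k] = max over 1≤i<k of i · max(k−i, prod[k−i]); the inner max lets the remainder stay uncut if that's better.
Small cases: prod[2]=1, prod[3]=2, prod[4]=4, prod[5]=6, prod[6]=9, prod[7]=12.
prod[8] = 2·max(6,9) = 2·9 = 18
prod[9] = 3·max(6,9) = 3·9 = 27
prod[10] = 2·max(8,18) = 2·18 = 36
prod[11] = 2·max(9,27) = 2·27 = 54
prod[12] = 3·max(9,27) = 3·27 = 81
prod[13] = 2·max(11,54) = 2·54 = 108
One optimal split: 3 + 3 + 3 + 2 + 2; product 3·3·3·2·2 = 108.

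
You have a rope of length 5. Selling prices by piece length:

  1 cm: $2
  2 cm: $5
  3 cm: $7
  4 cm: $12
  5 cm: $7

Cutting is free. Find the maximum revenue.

14

Consider every possible first cut. best[k] is the best of p[i]+best[k−i] over all sellable i≤k.
best[1] = 2
best[2] = max(2+2, 5+0) = 5
best[3] = max(2+5, 5+2, 7+0) = 7
best[4] = max(2+7, 5+5, 7+2, 12+0) = 12
best[5] = max(2+12, 5+7, 7+5, 12+2, 7+0) = 14
One optimal cutting: 4 + 1 → $12 + $2 = $14.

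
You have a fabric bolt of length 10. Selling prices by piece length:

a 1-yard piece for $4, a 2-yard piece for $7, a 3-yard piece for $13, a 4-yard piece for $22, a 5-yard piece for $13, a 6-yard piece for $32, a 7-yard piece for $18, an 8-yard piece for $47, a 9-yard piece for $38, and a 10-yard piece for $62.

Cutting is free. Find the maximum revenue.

Consider every possible first cut. r[k] is the best of p[i]+r[k−i] over all sellable i≤k.
r[1] = 4
r[2] = 8  (first piece 1, then r[1]=4)
r[3] = 13
r[4] = 22
r[5] = 26  (first piece 1, then r[4]=22)
r[6] = 32
r[7] = 36  (first piece 1, then r[6]=32)
r[8] = 47
r[9] = 51  (first piece 1, then r[8]=47)
r[10] = 62
Best is to sell the whole 10-yard piece uncut for $62.

62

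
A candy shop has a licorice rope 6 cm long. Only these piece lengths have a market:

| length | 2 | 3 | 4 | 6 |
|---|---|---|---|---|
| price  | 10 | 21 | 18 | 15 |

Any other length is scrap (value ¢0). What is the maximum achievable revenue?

42

Consider every possible first cut. r[k] is the best of p[i]+r[k−i] over all sellable i≤k.
r[1] = 0
r[2] = 10
r[3] = 21
r[4] = 21
r[5] = 31  (first piece 2, then r[3]=21)
r[6] = 42  (first piece 3, then r[3]=21)
One optimal cutting: 3 + 3 → ¢42.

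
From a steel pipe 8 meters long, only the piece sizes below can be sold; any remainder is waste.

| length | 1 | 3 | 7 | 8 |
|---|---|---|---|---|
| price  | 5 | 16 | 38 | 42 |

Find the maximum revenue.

Let r[k] be the best obtainable value from length k. For each k, try every first piece i and keep the best of price[i] + r[k−i].
r[1] = 5
r[2] = 10  (first piece 1, then r[1]=5)
r[3] = max(5+10, 16+0) = 16
r[4] = max(5+16, 16+5) = 21
r[5] = max(5+21, 16+10) = 26
r[6] = max(5+26, 16+16) = 32
r[7] = max(5+32, 16+21, 38+0) = 38
r[8] = max(5+38, 16+26, 38+5, 42+0) = 43
One optimal cutting: 7 + 1 → $43.

43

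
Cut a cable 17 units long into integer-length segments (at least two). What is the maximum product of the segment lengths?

Let g[k] be the best product for length k (with at least one cut). For each first piece i, the rest contributes max(k−i, g[k−i]).
g[2] = 1*max(1,0) = 1*1 = 1
g[3] = max(1*2, 2*1) = 2
g[4] = max(1*3, 2*2, 3*1) = 4
g[5] = max(1*4, 2*3, 3*2, 4*1) = 6
g[6] = max(1*6, 2*4, 3*3, 4*2, 5*1) = 9
g[7] = max(1*9, 2*6, 3*4, 4*3, 5*2, 6*1) = 12
g[8] = max(1*12, 2*9, 3*6, …, 6*2, 7*1) = 18
g[9] = max(1*18, 2*12, 3*9, …, 7*2, 8*1) = 27
g[10] = max(1*27, 2*18, 3*12, …, 8*2, 9*1) = 36
g[11] = max(1*36, 2*27, 3*18, …, 9*2, 10*1) = 54
g[12] = max(1*54, 2*36, 3*27, …, 10*2, 11*1) = 81
g[13] = max(1*81, 2*54, 3*36, …, 11*2, 12*1) = 108
g[14] = max(1*108, 2*81, 3*54, …, 12*2, 13*1) = 162
g[15] = max(1*162, 2*108, 3*81, …, 13*2, 14*1) = 243
g[16] = max(1*243, 2*162, 3*108, …, 14*2, 15*1) = 324
g[17] = max(1*324, 2*243, 3*162, …, 15*2, 16*1) = 486
One optimal split: 3 + 3 + 3 + 3 + 3 + 2; product 3*3*3*3*3*2 = 486.

486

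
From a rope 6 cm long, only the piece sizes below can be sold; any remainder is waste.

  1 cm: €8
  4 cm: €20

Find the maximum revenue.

Consider every possible first cut. f[k] is the best of p[i]+f[k−i] over all sellable i≤k.
f[1] = 8
f[2] = 16  (first piece 1, then f[1]=8)
f[3] = 24  (first piece 1, then f[2]=16)
f[4] = max(8+24, 20+0) = 32
f[5] = max(8+32, 20+8) = 40
f[6] = max(8+40, 20+16) = 48
One optimal cutting: 1 + 1 + 1 + 1 + 1 + 1 → €48.

48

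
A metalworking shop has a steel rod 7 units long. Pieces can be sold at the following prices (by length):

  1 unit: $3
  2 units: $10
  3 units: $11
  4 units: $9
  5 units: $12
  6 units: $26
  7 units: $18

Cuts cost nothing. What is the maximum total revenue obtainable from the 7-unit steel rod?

Build best[k] bottom-up: best[k] = max over allowed piece i of (p[i] + best[k−i]).
best[1] = 3
best[2] = 10
best[3] = 13  (first piece 1, then best[2]=10)
best[4] = 20  (first piece 2, then best[2]=10)
best[5] = 23  (first piece 1, then best[4]=20)
best[6] = 30  (first piece 2, then best[4]=20)
best[7] = 33  (first piece 1, then best[6]=30)
One optimal cutting: 2 + 2 + 2 + 1 → $10 + $10 + $10 + $3 = $33.

33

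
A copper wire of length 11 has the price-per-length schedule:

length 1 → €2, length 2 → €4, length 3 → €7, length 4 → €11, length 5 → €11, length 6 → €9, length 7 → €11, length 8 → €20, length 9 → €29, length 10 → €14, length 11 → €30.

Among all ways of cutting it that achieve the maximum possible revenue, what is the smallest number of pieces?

Let r[k] be the best obtainable value from length k. For each k, try every first piece i and keep the best of price[i] + r[k−i].
r[1] = 2
r[2] = 4  (first piece 1, then r[1]=2)
r[3] = 7
r[4] = 11
r[5] = 13  (first piece 1, then r[4]=11)
r[6] = 15  (first piece 1, then r[5]=13)
r[7] = 18  (first piece 3, then r[4]=11)
r[8] = 22  (first piece 4, then r[4]=11)
r[9] = 29
r[10] = 31  (first piece 1, then r[9]=29)
r[11] = 33  (first piece 1, then r[10]=31)
Maximum revenue is €33.
Now minimize piece count subject to staying optimal: for each k, pieces[k] = 1 + min over i with p[i]+r[k−i]=r[k] of pieces[k−i].
pieces[8] = 2
pieces[9] = 1
pieces[10] = 2
pieces[11] = 2

2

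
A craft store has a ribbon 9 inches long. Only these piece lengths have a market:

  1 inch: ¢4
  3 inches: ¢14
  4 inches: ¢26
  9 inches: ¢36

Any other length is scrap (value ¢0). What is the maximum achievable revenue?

56

Let best[k] be the best obtainable value from length k. For each k, try every first piece i and keep the best of price[i] + best[k−i].
best[1] = 4
best[2] = 8  (first piece 1, then best[1]=4)
best[3] = 14
best[4] = 26
best[5] = 30  (first piece 1, then best[4]=26)
best[6] = 34  (first piece 1, then best[5]=30)
best[7] = 40  (first piece 3, then best[4]=26)
best[8] = 52  (first piece 4, then best[4]=26)
best[9] = 56  (first piece 1, then best[8]=52)
One optimal cutting: 4 + 4 + 1 → ¢56.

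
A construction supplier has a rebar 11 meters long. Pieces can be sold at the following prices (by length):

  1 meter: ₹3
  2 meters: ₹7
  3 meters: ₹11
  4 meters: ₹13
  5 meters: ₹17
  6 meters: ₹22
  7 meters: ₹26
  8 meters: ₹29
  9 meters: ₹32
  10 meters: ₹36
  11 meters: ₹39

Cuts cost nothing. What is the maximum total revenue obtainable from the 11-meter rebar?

40

Let R[k] be the best obtainable value from length k. For each k, try every first piece i and keep the best of price[i] + R[k−i].
R[1] = 3
R[2] = 7
R[3] = 11
R[4] = 14  (first piece 1, then R[3]=11)
R[5] = 18  (first piece 2, then R[3]=11)
R[6] = 22  (first piece 3, then R[3]=11)
R[7] = 26
R[8] = 29  (first piece 1, then R[7]=26)
R[9] = 33  (first piece 2, then R[7]=26)
R[10] = 37  (first piece 3, then R[7]=26)
R[11] = 40  (first piece 1, then R[10]=37)
One optimal cutting: 7 + 3 + 1 → ₹26 + ₹11 + ₹3 = ₹40.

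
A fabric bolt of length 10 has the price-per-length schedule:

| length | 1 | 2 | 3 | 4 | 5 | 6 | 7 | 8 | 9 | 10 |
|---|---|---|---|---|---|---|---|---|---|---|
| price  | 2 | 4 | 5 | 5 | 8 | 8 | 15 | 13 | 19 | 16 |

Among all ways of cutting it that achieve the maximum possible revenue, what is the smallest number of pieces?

2

Consider every possible first cut. r[k] is the best of p[i]+r[k−i] over all sellable i≤k.
r[1] = 2
r[2] = max(2+2, 4+0) = 4
r[3] = max(2+4, 4+2, 5+0) = 6
r[4] = max(2+6, 4+4, 5+2, 5+0) = 8
r[5] = max(2+8, 4+6, 5+4, 5+2, 8+0) = 10
r[6] = max(2+10, 4+8, 5+6, 5+4, 8+2, 8+0) = 12
r[7] = max(2+12, 4+10, 5+8, …, 8+2, 15+0) = 15
r[8] = max(2+15, 4+12, 5+10, …, 15+2, 13+0) = 17
r[9] = max(2+17, 4+15, 5+12, …, 13+2, 19+0) = 19
r[10] = max(2+19, 4+17, 5+15, …, 19+2, 16+0) = 21
Maximum revenue is $21.
Now minimize piece count subject to staying optimal: for each k, pieces[k] = 1 + min over i with p[i]+r[k−i]=r[k] of pieces[k−i].
pieces[7] = 1
pieces[8] = 2
pieces[9] = 1
pieces[10] = 2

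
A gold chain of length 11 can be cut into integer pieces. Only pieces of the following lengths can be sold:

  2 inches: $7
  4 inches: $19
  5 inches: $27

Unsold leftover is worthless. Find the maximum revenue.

Build best[k] bottom-up: best[k] = max over allowed piece i of (p[i] + best[k−i]).
best[1] = 0
best[2] = 7
best[3] = 7
best[4] = max(7+7, 19+0) = 19
best[5] = max(7+7, 19+0, 27+0) = 27
best[6] = max(7+19, 19+7, 27+0) = 27
best[7] = max(7+27, 19+7, 27+7) = 34
best[8] = max(7+27, 19+19, 27+7) = 38
best[9] = max(7+34, 19+27, 27+19) = 46
best[10] = max(7+38, 19+27, 27+27) = 54
best[11] = max(7+46, 19+34, 27+27) = 54
One optimal cutting: pieces 5 + 5 with 1 inch of scrap → $54.

54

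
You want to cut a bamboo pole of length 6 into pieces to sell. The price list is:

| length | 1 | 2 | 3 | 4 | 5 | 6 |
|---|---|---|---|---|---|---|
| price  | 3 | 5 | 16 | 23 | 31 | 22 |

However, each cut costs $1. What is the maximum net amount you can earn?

Build v[k] bottom-up: v[k] = max over allowed piece i of (p[i] + v[k−i]) − 1 per cut.
v[1] = 3
v[2] = 5  (first piece 1, then v[1]=3)
v[3] = 16
v[4] = 23
v[5] = 31
v[6] = 33  (first piece 1, then v[5]=31)
One optimal plan: pieces 5 + 1 (1 cut) → $34 − $1 = $33.

33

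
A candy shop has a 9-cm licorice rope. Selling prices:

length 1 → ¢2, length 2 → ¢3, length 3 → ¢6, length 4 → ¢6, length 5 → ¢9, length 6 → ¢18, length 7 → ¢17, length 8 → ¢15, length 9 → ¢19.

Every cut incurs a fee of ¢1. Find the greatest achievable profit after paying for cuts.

Consider every possible first cut. v[k] is the best of p[i]+v[k−i] over all sellable i≤k, charging 1 whenever i<k.
v[1] = 2
v[2] = max(2+2-1, 3+0) = 3
v[3] = max(2+3-1, 3+2-1, 6+0) = 6
v[4] = max(2+6-1, 3+3-1, 6+2-1, 6+0) = 7
v[5] = max(2+7-1, 3+6-1, 6+3-1, 6+2-1, 9+0) = 9
v[6] = max(2+9-1, 3+7-1, 6+6-1, 6+3-1, 9+2-1, 18+0) = 18
v[7] = max(2+18-1, 3+9-1, 6+7-1, …, 18+2-1, 17+0) = 19
v[8] = max(2+19-1, 3+18-1, 6+9-1, …, 17+2-1, 15+0) = 20
v[9] = max(2+20-1, 3+19-1, 6+18-1, …, 15+2-1, 19+0) = 23
One optimal plan: pieces 6 + 3 (1 cut) → ¢24 − ¢1 = ¢23.

23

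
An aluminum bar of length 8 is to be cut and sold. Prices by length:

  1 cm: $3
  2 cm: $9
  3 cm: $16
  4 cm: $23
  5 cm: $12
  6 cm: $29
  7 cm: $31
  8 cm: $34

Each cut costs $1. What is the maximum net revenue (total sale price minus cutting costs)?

Let net[k] be the best obtainable value from length k. For each k, try every first piece i and keep the best of price[i] + net[k−i] minus the 1 cut fee when i<k.
net[1] = 3
net[2] = max(3+3-1, 9+0) = 9
net[3] = max(3+9-1, 9+3-1, 16+0) = 16
net[4] = max(3+16-1, 9+9-1, 16+3-1, 23+0) = 23
net[5] = max(3+23-1, 9+16-1, 16+9-1, 23+3-1, 12+0) = 25
net[6] = max(3+25-1, 9+23-1, 16+16-1, 23+9-1, 12+3-1, 29+0) = 31
net[7] = max(3+31-1, 9+25-1, 16+23-1, …, 29+3-1, 31+0) = 38
net[8] = max(3+38-1, 9+31-1, 16+25-1, …, 31+3-1, 34+0) = 45
One optimal plan: pieces 4 + 4 (1 cut) → $46 − $1 = $45.

45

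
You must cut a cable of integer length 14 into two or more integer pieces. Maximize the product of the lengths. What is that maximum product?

Let prod[k] be the best product for length k (with at least one cut). For each first piece i, the rest contributes max(k−i, prod[k−i]).
prod[2] = 1×max(1,0) = 1×1 = 1
prod[3] = max(1×2, 2×1) = 2
prod[4] = max(1×3, 2×2, 3×1) = 4
prod[5] = max(1×4, 2×3, 3×2, 4×1) = 6
prod[6] = max(1×6, 2×4, 3×3, 4×2, 5×1) = 9
prod[7] = max(1×9, 2×6, 3×4, 4×3, 5×2, 6×1) = 12
prod[8] = max(1×12, 2×9, 3×6, …, 6×2, 7×1) = 18
prod[9] = max(1×18, 2×12, 3×9, …, 7×2, 8×1) = 27
prod[10] = max(1×27, 2×18, 3×12, …, 8×2, 9×1) = 36
prod[11] = max(1×36, 2×27, 3×18, …, 9×2, 10×1) = 54
prod[12] = max(1×54, 2×36, 3×27, …, 10×2, 11×1) = 81
prod[13] = max(1×81, 2×54, 3×36, …, 11×2, 12×1) = 108
prod[14] = max(1×108, 2×81, 3×54, …, 12×2, 13×1) = 162
One optimal split: 3 + 3 + 3 + 3 + 2; product 3×3×3×3×2 = 162.

162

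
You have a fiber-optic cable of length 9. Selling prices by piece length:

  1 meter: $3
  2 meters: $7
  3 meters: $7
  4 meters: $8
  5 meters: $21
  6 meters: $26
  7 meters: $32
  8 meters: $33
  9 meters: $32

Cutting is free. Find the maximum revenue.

39

Build R[k] bottom-up: R[k] = max over allowed piece i of (p[i] + R[k−i]).
R[1] = 3
R[2] = 7
R[3] = 10  (first piece 1, then R[2]=7)
R[4] = 14  (first piece 2, then R[2]=7)
R[5] = 21
R[6] = 26
R[7] = 32
R[8] = 35  (first piece 1, then R[7]=32)
R[9] = 39  (first piece 2, then R[7]=32)
One optimal cutting: 7 + 2 → $32 + $7 = $39.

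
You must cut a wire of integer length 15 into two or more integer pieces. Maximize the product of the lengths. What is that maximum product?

243

Let f[k] be the best product for length k (with at least one cut). For each first piece i, the rest contributes max(k−i, f[k−i]).
f[2] = 1·max(1,0) = 1·1 = 1
f[3] = 1·max(2,1) = 1·2 = 2
f[4] = 2·max(2,1) = 2·2 = 4
f[5] = 2·max(3,2) = 2·3 = 6
f[6] = 3·max(3,2) = 3·3 = 9
f[7] = 2·max(5,6) = 2·6 = 12
f[8] = 2·max(6,9) = 2·9 = 18
f[9] = 3·max(6,9) = 3·9 = 27
f[10] = 2·max(8,18) = 2·18 = 36
f[11] = 2·max(9,27) = 2·27 = 54
f[12] = 3·max(9,27) = 3·27 = 81
f[13] = 2·max(11,54) = 2·54 = 108
f[14] = 2·max(12,81) = 2·81 = 162
f[15] = 3·max(12,81) = 3·81 = 243
One optimal split: 3 + 3 + 3 + 3 + 3; product 3·3·3·3·3 = 243.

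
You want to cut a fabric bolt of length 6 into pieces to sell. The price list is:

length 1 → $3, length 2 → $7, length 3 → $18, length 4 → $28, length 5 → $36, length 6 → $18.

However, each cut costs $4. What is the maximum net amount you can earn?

Consider every possible first cut. v[k] is the best of p[i]+v[k−i] over all sellable i≤k, charging 4 whenever i<k.
v[1] = 3
v[2] = max(3+3-4, 7+0) = 7
v[3] = max(3+7-4, 7+3-4, 18+0) = 18
v[4] = max(3+18-4, 7+7-4, 18+3-4, 28+0) = 28
v[5] = max(3+28-4, 7+18-4, 18+7-4, 28+3-4, 36+0) = 36
v[6] = max(3+36-4, 7+28-4, 18+18-4, 28+7-4, 36+3-4, 18+0) = 35
One optimal plan: pieces 5 + 1 (1 cut) → $39 − $4 = $35.

35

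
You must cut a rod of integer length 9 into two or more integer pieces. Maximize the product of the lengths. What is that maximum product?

27

Let g[k] be the best product for length k (with at least one cut). For each first piece i, the rest contributes max(k−i, g[k−i]).
g[2] = 1*max(1,0) = 1*1 = 1
g[3] = 1*max(2,1) = 1*2 = 2
g[4] = 2*max(2,1) = 2*2 = 4
g[5] = 2*max(3,2) = 2*3 = 6
g[6] = 3*max(3,2) = 3*3 = 9
g[7] = 2*max(5,6) = 2*6 = 12
g[8] = 2*max(6,9) = 2*9 = 18
g[9] = 3*max(6,9) = 3*9 = 27
One optimal split: 3 + 3 + 3; product 3*3*3 = 27.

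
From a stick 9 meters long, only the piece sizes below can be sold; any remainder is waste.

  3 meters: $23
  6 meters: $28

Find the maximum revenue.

69

Consider every possible first cut. r[k] is the best of p[i]+r[k−i] over all sellable i≤k.
r[1] = 0
r[2] = 0
r[3] = 23
r[4] = 23
r[5] = 23
r[6] = 46  (first piece 3, then r[3]=23)
r[7] = 46
r[8] = 46
r[9] = 69  (first piece 3, then r[6]=46)
One optimal cutting: 3 + 3 + 3 → $69.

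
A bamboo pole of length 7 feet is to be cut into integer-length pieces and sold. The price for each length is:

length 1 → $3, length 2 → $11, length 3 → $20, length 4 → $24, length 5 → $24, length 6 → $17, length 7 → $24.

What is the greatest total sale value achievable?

Let r[k] be the best obtainable value from length k. For each k, try every first piece i and keep the best of price[i] + r[k−i].
r[1] = 3
r[2] = 11
r[3] = 20
r[4] = 24
r[5] = 31  (first piece 2, then r[3]=20)
r[6] = 40  (first piece 3, then r[3]=20)
r[7] = 44  (first piece 3, then r[4]=24)
One optimal cutting: 4 + 3 → $24 + $20 = $44.

44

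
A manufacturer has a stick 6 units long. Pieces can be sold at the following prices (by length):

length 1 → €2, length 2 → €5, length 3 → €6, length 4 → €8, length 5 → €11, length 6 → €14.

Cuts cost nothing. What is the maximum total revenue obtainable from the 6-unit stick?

Let r[k] be the best obtainable value from length k. For each k, try every first piece i and keep the best of price[i] + r[k−i].
r[1] = 2
r[2] = max(2+2, 5+0) = 5
r[3] = max(2+5, 5+2, 6+0) = 7
r[4] = max(2+7, 5+5, 6+2, 8+0) = 10
r[5] = max(2+10, 5+7, 6+5, 8+2, 11+0) = 12
r[6] = max(2+12, 5+10, 6+7, 8+5, 11+2, 14+0) = 15
One optimal cutting: 2 + 2 + 2 → €5 + €5 + €5 = €15.

15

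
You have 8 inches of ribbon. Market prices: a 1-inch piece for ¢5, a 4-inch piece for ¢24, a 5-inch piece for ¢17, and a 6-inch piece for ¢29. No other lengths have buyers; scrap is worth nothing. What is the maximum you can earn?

48

Let r[k] be the best obtainable value from length k. For each k, try every first piece i and keep the best of price[i] + r[k−i].
r[1] = 5
r[2] = 10  (first piece 1, then r[1]=5)
r[3] = 15  (first piece 1, then r[2]=10)
r[4] = max(5+15, 24+0) = 24
r[5] = max(5+24, 24+5, 17+0) = 29
r[6] = max(5+29, 24+10, 17+5, 29+0) = 34
r[7] = max(5+34, 24+15, 17+10, 29+5) = 39
r[8] = max(5+39, 24+24, 17+15, 29+10) = 48
One optimal cutting: 4 + 4 → ¢48.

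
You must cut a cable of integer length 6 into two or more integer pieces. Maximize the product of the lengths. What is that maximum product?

9

Fill P[k] for k=2..6: at each k try every first piece i and multiply by the better of (k−i) uncut or P[k−i].
P[2] = 1*max(1,0) = 1*1 = 1
P[3] = 1*max(2,1) = 1*2 = 2
P[4] = 2*max(2,1) = 2*2 = 4
P[5] = 2*max(3,2) = 2*3 = 6
P[6] = 3*max(3,2) = 3*3 = 9
One optimal split: 3 + 3; product 3*3 = 9.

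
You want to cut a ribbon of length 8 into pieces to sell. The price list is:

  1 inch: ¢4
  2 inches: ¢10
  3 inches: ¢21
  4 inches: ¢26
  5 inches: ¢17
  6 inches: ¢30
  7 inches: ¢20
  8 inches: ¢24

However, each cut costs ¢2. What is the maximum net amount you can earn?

50

Let net[k] be the best obtainable value from length k. For each k, try every first piece i and keep the best of price[i] + net[k−i] minus the 2 cut fee when i<k.
net[1] = 4
net[2] = 10
net[3] = 21
net[4] = 26
net[5] = 29  (first piece 2, then net[3]=21)
net[6] = 40  (first piece 3, then net[3]=21)
net[7] = 45  (first piece 3, then net[4]=26)
net[8] = 50  (first piece 4, then net[4]=26)
One optimal plan: pieces 4 + 4 (1 cut) → ¢52 − ¢2 = ¢50.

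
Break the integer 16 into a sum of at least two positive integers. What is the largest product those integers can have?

Let m[k] be the best product for length k (with at least one cut). For each first piece i, the rest contributes max(k−i, m[k−i]).
Small cases: m[2]=1, m[3]=2, m[4]=4, m[5]=6, m[6]=9, m[7]=12, m[8]=18.
m[9] = 3·max(6,9) = 3·9 = 27
m[10] = 2·max(8,18) = 2·18 = 36
m[11] = 2·max(9,27) = 2·27 = 54
m[12] = 3·max(9,27) = 3·27 = 81
m[13] = 2·max(11,54) = 2·54 = 108
m[14] = 2·max(12,81) = 2·81 = 162
m[15] = 3·max(12,81) = 3·81 = 243
m[16] = 2·max(14,162) = 2·162 = 324
One optimal split: 3 + 3 + 3 + 3 + 2 + 2; product 3·3·3·3·2·2 = 324.

324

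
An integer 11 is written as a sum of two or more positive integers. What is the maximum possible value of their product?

54

Fill P[k] for k=2..11: at each k try every first piece i and multiply by the better of (k−i) uncut or P[k−i].
P[2] = 1*max(1,0) = 1*1 = 1
P[3] = 1*max(2,1) = 1*2 = 2
P[4] = 2*max(2,1) = 2*2 = 4
P[5] = 2*max(3,2) = 2*3 = 6
P[6] = 3*max(3,2) = 3*3 = 9
P[7] = 2*max(5,6) = 2*6 = 12
P[8] = 2*max(6,9) = 2*9 = 18
P[9] = 3*max(6,9) = 3*9 = 27
P[10] = 2*max(8,18) = 2*18 = 36
P[11] = 2*max(9,27) = 2*27 = 54
One optimal split: 3 + 3 + 3 + 2; product 3*3*3*2 = 54.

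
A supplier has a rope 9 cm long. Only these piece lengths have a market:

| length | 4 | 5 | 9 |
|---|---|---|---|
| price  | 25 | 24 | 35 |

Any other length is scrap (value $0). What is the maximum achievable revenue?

Consider every possible first cut. f[k] is the best of p[i]+f[k−i] over all sellable i≤k.
f[1] = 0
f[2] = 0
f[3] = 0
f[4] = 25
f[5] = max(25+0, 24+0) = 25
f[6] = max(25+0, 24+0) = 25
f[7] = max(25+0, 24+0) = 25
f[8] = max(25+25, 24+0) = 50
f[9] = max(25+25, 24+25, 35+0) = 50
One optimal cutting: pieces 4 + 4 with 1 cm of scrap → $50.

50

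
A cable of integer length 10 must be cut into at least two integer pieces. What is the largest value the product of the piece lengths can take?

Fill m[k] for k=2..10: at each k try every first piece i and multiply by the better of (k−i) uncut or m[k−i].
m[2] = 1×max(1,0) = 1×1 = 1
m[3] = 1×max(2,1) = 1×2 = 2
m[4] = 2×max(2,1) = 2×2 = 4
m[5] = 2×max(3,2) = 2×3 = 6
m[6] = 3×max(3,2) = 3×3 = 9
m[7] = 2×max(5,6) = 2×6 = 12
m[8] = 2×max(6,9) = 2×9 = 18
m[9] = 3×max(6,9) = 3×9 = 27
m[10] = 2×max(8,18) = 2×18 = 36
One optimal split: 3 + 3 + 2 + 2; product 3×3×2×2 = 36.

36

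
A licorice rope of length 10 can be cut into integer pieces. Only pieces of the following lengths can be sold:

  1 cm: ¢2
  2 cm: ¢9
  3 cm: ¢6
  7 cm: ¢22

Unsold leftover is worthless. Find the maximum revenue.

Consider every possible first cut. r[k] is the best of p[i]+r[k−i] over all sellable i≤k.
r[1] = 2
r[2] = 9
r[3] = 11  (first piece 1, then r[2]=9)
r[4] = 18  (first piece 2, then r[2]=9)
r[5] = 20  (first piece 1, then r[4]=18)
r[6] = 27  (first piece 2, then r[4]=18)
r[7] = 29  (first piece 1, then r[6]=27)
r[8] = 36  (first piece 2, then r[6]=27)
r[9] = 38  (first piece 1, then r[8]=36)
r[10] = 45  (first piece 2, then r[8]=36)
One optimal cutting: 2 + 2 + 2 + 2 + 2 → ¢45.

45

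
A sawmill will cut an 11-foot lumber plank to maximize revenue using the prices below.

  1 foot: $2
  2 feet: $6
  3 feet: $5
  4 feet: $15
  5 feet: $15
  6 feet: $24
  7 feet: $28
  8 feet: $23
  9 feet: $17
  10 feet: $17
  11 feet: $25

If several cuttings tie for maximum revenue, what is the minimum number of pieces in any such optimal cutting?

Build r[k] bottom-up: r[k] = max over allowed piece i of (p[i] + r[k−i]).
r[1] = 2
r[2] = 6
r[3] = 8  (first piece 1, then r[2]=6)
r[4] = 15
r[5] = 17  (first piece 1, then r[4]=15)
r[6] = 24
r[7] = 28
r[8] = 30  (first piece 1, then r[7]=28)
r[9] = 34  (first piece 2, then r[7]=28)
r[10] = 39  (first piece 4, then r[6]=24)
r[11] = 43  (first piece 4, then r[7]=28)
Maximum revenue is $43.
Now minimize piece count subject to staying optimal: for each k, pieces[k] = 1 + min over i with p[i]+r[k−i]=r[k] of pieces[k−i].
pieces[8] = 2
pieces[9] = 2
pieces[10] = 2
pieces[11] = 2

2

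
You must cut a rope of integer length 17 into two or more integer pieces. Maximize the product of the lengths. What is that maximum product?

486

Define prod[k] = max over 1≤i<k of i · max(k−i, prod[k−i]); the inner max lets the remainder stay uncut if that's better.
prod[2] = 1·max(1,0) = 1·1 = 1
prod[3] = max(1·2, 2·1) = 2
prod[4] = max(1·3, 2·2, 3·1) = 4
prod[5] = max(1·4, 2·3, 3·2, 4·1) = 6
prod[6] = max(1·6, 2·4, 3·3, 4·2, 5·1) = 9
prod[7] = max(1·9, 2·6, 3·4, 4·3, 5·2, 6·1) = 12
prod[8] = max(1·12, 2·9, 3·6, …, 6·2, 7·1) = 18
prod[9] = max(1·18, 2·12, 3·9, …, 7·2, 8·1) = 27
prod[10] = max(1·27, 2·18, 3·12, …, 8·2, 9·1) = 36
prod[11] = max(1·36, 2·27, 3·18, …, 9·2, 10·1) = 54
prod[12] = max(1·54, 2·36, 3·27, …, 10·2, 11·1) = 81
prod[13] = max(1·81, 2·54, 3·36, …, 11·2, 12·1) = 108
prod[14] = max(1·108, 2·81, 3·54, …, 12·2, 13·1) = 162
prod[15] = max(1·162, 2·108, 3·81, …, 13·2, 14·1) = 243
prod[16] = max(1·243, 2·162, 3·108, …, 14·2, 15·1) = 324
prod[17] = max(1·324, 2·243, 3·162, …, 15·2, 16·1) = 486
One optimal split: 3 + 3 + 3 + 3 + 3 + 2; product 3·3·3·3·3·2 = 486.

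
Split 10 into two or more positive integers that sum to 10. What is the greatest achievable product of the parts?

36

Define f[k] = max over 1≤i<k of i · max(k−i, f[k−i]); the inner max lets the remainder stay uncut if that's better.
f[2] = 1·max(1,0) = 1·1 = 1
f[3] = max(1·2, 2·1) = 2
f[4] = max(1·3, 2·2, 3·1) = 4
f[5] = max(1·4, 2·3, 3·2, 4·1) = 6
f[6] = max(1·6, 2·4, 3·3, 4·2, 5·1) = 9
f[7] = max(1·9, 2·6, 3·4, 4·3, 5·2, 6·1) = 12
f[8] = max(1·12, 2·9, 3·6, …, 6·2, 7·1) = 18
f[9] = max(1·18, 2·12, 3·9, …, 7·2, 8·1) = 27
f[10] = max(1·27, 2·18, 3·12, …, 8·2, 9·1) = 36
One optimal split: 3 + 3 + 2 + 2; product 3·3·2·2 = 36.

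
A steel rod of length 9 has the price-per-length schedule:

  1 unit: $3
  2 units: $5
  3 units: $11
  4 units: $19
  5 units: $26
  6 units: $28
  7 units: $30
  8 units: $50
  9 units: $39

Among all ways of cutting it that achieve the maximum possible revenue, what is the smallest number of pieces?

Let r[k] be the best obtainable value from length k. For each k, try every first piece i and keep the best of price[i] + r[k−i].
r[1] = 3
r[2] = max(3+3, 5+0) = 6
r[3] = max(3+6, 5+3, 11+0) = 11
r[4] = max(3+11, 5+6, 11+3, 19+0) = 19
r[5] = max(3+19, 5+11, 11+6, 19+3, 26+0) = 26
r[6] = max(3+26, 5+19, 11+11, 19+6, 26+3, 28+0) = 29
r[7] = max(3+29, 5+26, 11+19, …, 28+3, 30+0) = 32
r[8] = max(3+32, 5+29, 11+26, …, 30+3, 50+0) = 50
r[9] = max(3+50, 5+32, 11+29, …, 50+3, 39+0) = 53
Maximum revenue is $53.
Now minimize piece count subject to staying optimal: for each k, pieces[k] = 1 + min over i with p[i]+r[k−i]=r[k] of pieces[k−i].
pieces[6] = 2
pieces[7] = 3
pieces[8] = 1
pieces[9] = 2

2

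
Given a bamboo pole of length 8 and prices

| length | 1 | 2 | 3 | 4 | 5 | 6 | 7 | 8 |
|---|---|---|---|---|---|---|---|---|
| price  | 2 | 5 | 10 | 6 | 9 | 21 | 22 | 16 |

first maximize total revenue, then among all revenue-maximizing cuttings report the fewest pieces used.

2

Build r[k] bottom-up: r[k] = max over allowed piece i of (p[i] + r[k−i]).
r[1] = 2
r[2] = 5
r[3] = 10
r[4] = 12  (first piece 1, then r[3]=10)
r[5] = 15  (first piece 2, then r[3]=10)
r[6] = 21
r[7] = 23  (first piece 1, then r[6]=21)
r[8] = 26  (first piece 2, then r[6]=21)
Maximum revenue is $26.
Now minimize piece count subject to staying optimal: for each k, pieces[k] = 1 + min over i with p[i]+r[k−i]=r[k] of pieces[k−i].
pieces[5] = 2
pieces[6] = 1
pieces[7] = 2
pieces[8] = 2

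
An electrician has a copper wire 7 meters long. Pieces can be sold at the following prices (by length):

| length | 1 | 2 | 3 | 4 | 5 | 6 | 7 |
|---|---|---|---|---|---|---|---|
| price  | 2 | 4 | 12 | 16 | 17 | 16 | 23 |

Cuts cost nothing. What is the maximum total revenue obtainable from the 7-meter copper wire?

Consider every possible first cut. R[k] is the best of p[i]+R[k−i] over all sellable i≤k.
R[1] = 2
R[2] = 4  (first piece 1, then R[1]=2)
R[3] = 12
R[4] = 16
R[5] = 18  (first piece 1, then R[4]=16)
R[6] = 24  (first piece 3, then R[3]=12)
R[7] = 28  (first piece 3, then R[4]=16)
One optimal cutting: 4 + 3 → €16 + €12 = €28.

28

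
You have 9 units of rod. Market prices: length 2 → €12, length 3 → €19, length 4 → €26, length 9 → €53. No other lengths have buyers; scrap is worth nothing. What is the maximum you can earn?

Build best[k] bottom-up: best[k] = max over allowed piece i of (p[i] + best[k−i]).
best[1] = 0
best[2] = 12
best[3] = 19
best[4] = 26
best[5] = 31  (first piece 2, then best[3]=19)
best[6] = 38  (first piece 2, then best[4]=26)
best[7] = 45  (first piece 3, then best[4]=26)
best[8] = 52  (first piece 4, then best[4]=26)
best[9] = 57  (first piece 2, then best[7]=45)
One optimal cutting: 4 + 3 + 2 → €57.

57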